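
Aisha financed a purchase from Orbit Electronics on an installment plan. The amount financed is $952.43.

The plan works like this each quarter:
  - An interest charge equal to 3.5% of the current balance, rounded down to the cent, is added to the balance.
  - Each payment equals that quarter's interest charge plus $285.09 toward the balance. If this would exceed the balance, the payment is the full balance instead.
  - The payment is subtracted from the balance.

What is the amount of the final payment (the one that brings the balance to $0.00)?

$100.56

Quarter 1: opening $952.43; interest $33.33 → $985.76; payment $318.42; balance $667.34
Quarter 2: opening $667.34; interest $23.35 → $690.69; payment $308.44; balance $382.25
Quarter 3: opening $382.25; interest $13.37 → $395.62; payment $298.46; balance $97.16
Quarter 4: opening $97.16; interest $3.40 → $100.56; payment $100.56; balance $0.00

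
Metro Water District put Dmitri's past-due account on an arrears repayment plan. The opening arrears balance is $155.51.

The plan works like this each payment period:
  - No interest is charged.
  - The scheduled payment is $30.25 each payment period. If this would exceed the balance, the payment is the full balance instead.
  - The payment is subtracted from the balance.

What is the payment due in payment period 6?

$4.26

Payment period 1: opening $155.51; payment $30.25; balance $125.26
Payment period 2: opening $125.26; payment $30.25; balance $95.01
Payment period 3: opening $95.01; payment $30.25; balance $64.76
Payment period 4: opening $64.76; payment $30.25; balance $34.51
Payment period 5: opening $34.51; payment $30.25; balance $4.26
Payment period 6: opening $4.26; payment $4.26; balance $0.00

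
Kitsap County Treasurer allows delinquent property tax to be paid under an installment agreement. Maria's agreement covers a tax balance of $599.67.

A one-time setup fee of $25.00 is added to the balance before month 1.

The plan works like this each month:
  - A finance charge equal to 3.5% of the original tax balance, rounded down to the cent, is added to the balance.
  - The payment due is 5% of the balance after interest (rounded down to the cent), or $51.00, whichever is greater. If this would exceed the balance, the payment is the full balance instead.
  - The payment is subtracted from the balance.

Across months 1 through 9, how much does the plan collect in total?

$459.00

Month 1: opening $624.67; interest $20.98 → $645.65; payment $51.00; balance $594.65
Month 2: opening $594.65; interest $20.98 → $615.63; payment $51.00; balance $564.63
Month 3: opening $564.63; interest $20.98 → $585.61; payment $51.00; balance $534.61
Month 4: opening $534.61; interest $20.98 → $555.59; payment $51.00; balance $504.59
Month 5: opening $504.59; interest $20.98 → $525.57; payment $51.00; balance $474.57
Month 6: opening $474.57; interest $20.98 → $495.55; payment $51.00; balance $444.55
Month 7: opening $444.55; interest $20.98 → $465.53; payment $51.00; balance $414.53
Month 8: opening $414.53; interest $20.98 → $435.51; payment $51.00; balance $384.51
Month 9: opening $384.51; interest $20.98 → $405.49; payment $51.00; balance $354.49
Total paid: $459.00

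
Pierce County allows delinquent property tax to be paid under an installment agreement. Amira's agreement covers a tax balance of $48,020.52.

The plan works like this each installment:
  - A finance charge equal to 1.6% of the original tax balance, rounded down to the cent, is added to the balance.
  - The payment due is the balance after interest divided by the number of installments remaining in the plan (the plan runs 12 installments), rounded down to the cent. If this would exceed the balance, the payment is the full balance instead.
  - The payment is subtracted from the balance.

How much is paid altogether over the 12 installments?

$57,240.36

Installment 1: opening $48,020.52; interest $768.32 → $48,788.84; payment $4,065.73; balance $44,723.11
Installment 2: opening $44,723.11; interest $768.32 → $45,491.43; payment $4,135.58; balance $41,355.85
Installment 3: opening $41,355.85; interest $768.32 → $42,124.17; payment $4,212.41; balance $37,911.76
Installment 4: opening $37,911.76; interest $768.32 → $38,680.08; payment $4,297.78; balance $34,382.30
Installment 5: opening $34,382.30; interest $768.32 → $35,150.62; payment $4,393.82; balance $30,756.80
Installment 6: opening $30,756.80; interest $768.32 → $31,525.12; payment $4,503.58; balance $27,021.54
Installment 7: opening $27,021.54; interest $768.32 → $27,789.86; payment $4,631.64; balance $23,158.22
Installment 8: opening $23,158.22; interest $768.32 → $23,926.54; payment $4,785.30; balance $19,141.24
Installment 9: opening $19,141.24; interest $768.32 → $19,909.56; payment $4,977.39; balance $14,932.17
Installment 10: opening $14,932.17; interest $768.32 → $15,700.49; payment $5,233.49; balance $10,467.00
Installment 11: opening $10,467.00; interest $768.32 → $11,235.32; payment $5,617.66; balance $5,617.66
Installment 12: opening $5,617.66; interest $768.32 → $6,385.98; payment $6,385.98; balance $0.00
Total paid: $57,240.36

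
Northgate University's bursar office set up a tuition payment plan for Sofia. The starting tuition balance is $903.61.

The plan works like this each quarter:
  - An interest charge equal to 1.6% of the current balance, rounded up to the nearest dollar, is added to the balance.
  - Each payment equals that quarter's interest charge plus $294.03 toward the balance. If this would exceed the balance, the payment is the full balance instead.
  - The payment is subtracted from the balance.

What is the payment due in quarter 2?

Quarter 1: opening $903.61; interest $15.00 → $918.61; payment $309.03; balance $609.58
Quarter 2: opening $609.58; interest $10.00 → $619.58; payment $304.03; balance $315.55

$304.03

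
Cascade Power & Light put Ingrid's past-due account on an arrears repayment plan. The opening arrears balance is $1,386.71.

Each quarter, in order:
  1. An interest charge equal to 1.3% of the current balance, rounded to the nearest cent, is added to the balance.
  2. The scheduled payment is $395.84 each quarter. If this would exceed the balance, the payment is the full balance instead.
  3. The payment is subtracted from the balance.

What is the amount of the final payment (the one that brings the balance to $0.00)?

Quarter 1: opening $1,386.71; interest $18.03 → $1,404.74; payment $395.84; balance $1,008.90
Quarter 2: opening $1,008.90; interest $13.12 → $1,022.02; payment $395.84; balance $626.18
Quarter 3: opening $626.18; interest $8.14 → $634.32; payment $395.84; balance $238.48
Quarter 4: opening $238.48; interest $3.10 → $241.58; payment $241.58; balance $0.00

$241.58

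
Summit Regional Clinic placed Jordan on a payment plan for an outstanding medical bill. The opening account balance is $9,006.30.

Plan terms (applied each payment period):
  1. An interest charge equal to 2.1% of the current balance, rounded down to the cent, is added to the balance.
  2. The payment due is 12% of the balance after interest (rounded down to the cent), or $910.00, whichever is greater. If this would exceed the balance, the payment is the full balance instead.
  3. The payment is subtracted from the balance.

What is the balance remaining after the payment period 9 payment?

$1,623.30

# | Opening | Interest | Payment | End bal
1 | $9,006.30 | $189.13 | $1,103.45 | $8,091.98
2 | $8,091.98 | $169.93 | $991.42 | $7,270.49
3 | $7,270.49 | $152.68 | $910.00 | $6,513.17
4 | $6,513.17 | $136.77 | $910.00 | $5,739.94
5 | $5,739.94 | $120.53 | $910.00 | $4,950.47
6 | $4,950.47 | $103.95 | $910.00 | $4,144.42
7 | $4,144.42 | $87.03 | $910.00 | $3,321.45
8 | $3,321.45 | $69.75 | $910.00 | $2,481.20
9 | $2,481.20 | $52.10 | $910.00 | $1,623.30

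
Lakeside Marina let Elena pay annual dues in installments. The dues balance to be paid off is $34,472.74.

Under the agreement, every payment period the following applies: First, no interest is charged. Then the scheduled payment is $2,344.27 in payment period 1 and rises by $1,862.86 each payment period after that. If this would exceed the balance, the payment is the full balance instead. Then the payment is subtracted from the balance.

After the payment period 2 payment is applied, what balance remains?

$27,921.34

Payment period 1: opening $34,472.74; payment $2,344.27; balance $32,128.47
Payment period 2: opening $32,128.47; payment $4,207.13; balance $27,921.34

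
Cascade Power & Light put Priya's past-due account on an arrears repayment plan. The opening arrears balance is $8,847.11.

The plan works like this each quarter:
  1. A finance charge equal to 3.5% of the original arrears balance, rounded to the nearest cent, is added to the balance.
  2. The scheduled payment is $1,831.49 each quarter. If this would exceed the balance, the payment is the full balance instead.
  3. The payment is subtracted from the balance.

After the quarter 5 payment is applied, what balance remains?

# | Opening | Interest | Payment | End bal
1 | $8,847.11 | $309.65 | $1,831.49 | $7,325.27
2 | $7,325.27 | $309.65 | $1,831.49 | $5,803.43
3 | $5,803.43 | $309.65 | $1,831.49 | $4,281.59
4 | $4,281.59 | $309.65 | $1,831.49 | $2,759.75
5 | $2,759.75 | $309.65 | $1,831.49 | $1,237.91

$1,237.91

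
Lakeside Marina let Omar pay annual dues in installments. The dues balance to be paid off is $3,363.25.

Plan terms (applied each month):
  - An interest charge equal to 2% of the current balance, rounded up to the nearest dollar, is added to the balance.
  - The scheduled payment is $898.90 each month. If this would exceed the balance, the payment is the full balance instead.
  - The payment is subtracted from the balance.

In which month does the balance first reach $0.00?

4

Month 1: opening $3,363.25; interest $68.00 → $3,431.25; payment $898.90; balance $2,532.35
Month 2: opening $2,532.35; interest $51.00 → $2,583.35; payment $898.90; balance $1,684.45
Month 3: opening $1,684.45; interest $34.00 → $1,718.45; payment $898.90; balance $819.55
Month 4: opening $819.55; interest $17.00 → $836.55; payment $836.55; balance $0.00
Balance reaches $0.00 in month 4.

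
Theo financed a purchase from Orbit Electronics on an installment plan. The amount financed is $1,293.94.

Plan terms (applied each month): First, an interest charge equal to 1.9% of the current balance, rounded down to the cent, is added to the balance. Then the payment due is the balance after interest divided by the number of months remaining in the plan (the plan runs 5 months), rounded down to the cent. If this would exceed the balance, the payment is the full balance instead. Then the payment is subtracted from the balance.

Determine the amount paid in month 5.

$284.32

# | Opening | Interest | Payment | End bal
1 | $1,293.94 | $24.58 | $263.70 | $1,054.82
2 | $1,054.82 | $20.04 | $268.71 | $806.15
3 | $806.15 | $15.31 | $273.82 | $547.64
4 | $547.64 | $10.40 | $279.02 | $279.02
5 | $279.02 | $5.30 | $284.32 | $0.00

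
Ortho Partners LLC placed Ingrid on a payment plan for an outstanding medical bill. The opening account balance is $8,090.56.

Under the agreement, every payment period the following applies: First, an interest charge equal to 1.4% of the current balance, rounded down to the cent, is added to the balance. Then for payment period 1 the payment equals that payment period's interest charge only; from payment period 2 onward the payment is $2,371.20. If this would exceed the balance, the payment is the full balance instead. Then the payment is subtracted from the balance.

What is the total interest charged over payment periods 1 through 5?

Payment period 1: opening $8,090.56; interest $113.26 → $8,203.82; payment $113.26; balance $8,090.56
Payment period 2: opening $8,090.56; interest $113.26 → $8,203.82; payment $2,371.20; balance $5,832.62
Payment period 3: opening $5,832.62; interest $81.65 → $5,914.27; payment $2,371.20; balance $3,543.07
Payment period 4: opening $3,543.07; interest $49.60 → $3,592.67; payment $2,371.20; balance $1,221.47
Payment period 5: opening $1,221.47; interest $17.10 → $1,238.57; payment $1,238.57; balance $0.00
Total interest: $113.26 + $113.26 + $81.65 + $49.60 + $17.10 = $374.87

$374.87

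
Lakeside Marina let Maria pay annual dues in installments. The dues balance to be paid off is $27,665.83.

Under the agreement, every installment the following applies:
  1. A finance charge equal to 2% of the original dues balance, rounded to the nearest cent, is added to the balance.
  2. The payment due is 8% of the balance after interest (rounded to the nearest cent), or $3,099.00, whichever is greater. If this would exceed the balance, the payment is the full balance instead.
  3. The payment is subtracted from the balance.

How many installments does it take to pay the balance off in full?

11

Installment 1: opening $27,665.83; interest $553.32 → $28,219.15; payment $3,099.00; balance $25,120.15
Installment 2: opening $25,120.15; interest $553.32 → $25,673.47; payment $3,099.00; balance $22,574.47
Installment 3: opening $22,574.47; interest $553.32 → $23,127.79; payment $3,099.00; balance $20,028.79
Installment 4: opening $20,028.79; interest $553.32 → $20,582.11; payment $3,099.00; balance $17,483.11
Installment 5: opening $17,483.11; interest $553.32 → $18,036.43; payment $3,099.00; balance $14,937.43
Installment 6: opening $14,937.43; interest $553.32 → $15,490.75; payment $3,099.00; balance $12,391.75
Installment 7: opening $12,391.75; interest $553.32 → $12,945.07; payment $3,099.00; balance $9,846.07
Installment 8: opening $9,846.07; interest $553.32 → $10,399.39; payment $3,099.00; balance $7,300.39
Installment 9: opening $7,300.39; interest $553.32 → $7,853.71; payment $3,099.00; balance $4,754.71
Installment 10: opening $4,754.71; interest $553.32 → $5,308.03; payment $3,099.00; balance $2,209.03
Installment 11: opening $2,209.03; interest $553.32 → $2,762.35; payment $2,762.35; balance $0.00
Balance reaches $0.00 in installment 11.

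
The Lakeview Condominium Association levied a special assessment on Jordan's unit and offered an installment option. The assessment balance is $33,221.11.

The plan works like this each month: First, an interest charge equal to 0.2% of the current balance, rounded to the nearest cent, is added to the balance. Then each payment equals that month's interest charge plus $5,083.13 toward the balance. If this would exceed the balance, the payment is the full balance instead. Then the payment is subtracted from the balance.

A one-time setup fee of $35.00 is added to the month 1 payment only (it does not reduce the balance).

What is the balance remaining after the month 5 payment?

$7,805.46

# | Opening | Interest | Payment | Fee | End bal
1 | $33,221.11 | $66.44 | $5,149.57 | $35.00 | $28,137.98
2 | $28,137.98 | $56.28 | $5,139.41 | — | $23,054.85
3 | $23,054.85 | $46.11 | $5,129.24 | — | $17,971.72
4 | $17,971.72 | $35.94 | $5,119.07 | — | $12,888.59
5 | $12,888.59 | $25.78 | $5,108.91 | — | $7,805.46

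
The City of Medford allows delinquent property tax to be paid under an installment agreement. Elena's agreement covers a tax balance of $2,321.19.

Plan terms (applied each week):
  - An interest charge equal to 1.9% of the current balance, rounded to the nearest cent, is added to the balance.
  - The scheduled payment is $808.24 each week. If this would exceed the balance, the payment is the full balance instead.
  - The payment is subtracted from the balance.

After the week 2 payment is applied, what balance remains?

Week 1: $2,321.19 +$44.10 interest = $2,365.29; pay $808.24 → $1,557.05
Week 2: $1,557.05 +$29.58 interest = $1,586.63; pay $808.24 → $778.39

$778.39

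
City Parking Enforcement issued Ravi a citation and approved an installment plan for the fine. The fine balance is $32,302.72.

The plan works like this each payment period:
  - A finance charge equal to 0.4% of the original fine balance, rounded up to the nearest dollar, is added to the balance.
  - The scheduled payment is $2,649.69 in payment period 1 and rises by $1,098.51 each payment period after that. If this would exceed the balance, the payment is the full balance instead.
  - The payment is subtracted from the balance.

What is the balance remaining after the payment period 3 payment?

$21,448.12

Payment period 1: opening $32,302.72; interest $130.00 → $32,432.72; payment $2,649.69; balance $29,783.03
Payment period 2: opening $29,783.03; interest $130.00 → $29,913.03; payment $3,748.20; balance $26,164.83
Payment period 3: opening $26,164.83; interest $130.00 → $26,294.83; payment $4,846.71; balance $21,448.12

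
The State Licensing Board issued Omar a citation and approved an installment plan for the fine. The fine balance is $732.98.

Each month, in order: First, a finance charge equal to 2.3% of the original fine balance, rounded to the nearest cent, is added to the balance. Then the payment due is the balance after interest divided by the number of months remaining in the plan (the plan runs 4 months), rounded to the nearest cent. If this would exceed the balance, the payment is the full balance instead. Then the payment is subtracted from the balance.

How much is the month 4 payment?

$218.37

# | Opening | Interest | Payment | End bal
1 | $732.98 | $16.86 | $187.46 | $562.38
2 | $562.38 | $16.86 | $193.08 | $386.16
3 | $386.16 | $16.86 | $201.51 | $201.51
4 | $201.51 | $16.86 | $218.37 | $0.00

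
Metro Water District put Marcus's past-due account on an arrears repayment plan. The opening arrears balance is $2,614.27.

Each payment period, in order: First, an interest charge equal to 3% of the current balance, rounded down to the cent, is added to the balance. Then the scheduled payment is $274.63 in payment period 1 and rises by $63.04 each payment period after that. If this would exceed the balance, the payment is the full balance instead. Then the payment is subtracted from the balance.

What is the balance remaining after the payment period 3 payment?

Payment period 1: opening $2,614.27; interest $78.42 → $2,692.69; payment $274.63; balance $2,418.06
Payment period 2: opening $2,418.06; interest $72.54 → $2,490.60; payment $337.67; balance $2,152.93
Payment period 3: opening $2,152.93; interest $64.58 → $2,217.51; payment $400.71; balance $1,816.80

$1,816.80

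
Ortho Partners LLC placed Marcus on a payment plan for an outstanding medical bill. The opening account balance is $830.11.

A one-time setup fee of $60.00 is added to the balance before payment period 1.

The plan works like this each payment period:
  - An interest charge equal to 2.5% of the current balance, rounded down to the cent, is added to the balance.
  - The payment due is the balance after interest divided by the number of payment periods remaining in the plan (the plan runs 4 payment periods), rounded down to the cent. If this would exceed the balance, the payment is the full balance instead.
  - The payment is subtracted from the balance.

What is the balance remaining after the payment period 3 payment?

$239.63

Payment period 1: $890.11 +$22.25 interest = $912.36; pay $228.09 → $684.27
Payment period 2: $684.27 +$17.10 interest = $701.37; pay $233.79 → $467.58
Payment period 3: $467.58 +$11.68 interest = $479.26; pay $239.63 → $239.63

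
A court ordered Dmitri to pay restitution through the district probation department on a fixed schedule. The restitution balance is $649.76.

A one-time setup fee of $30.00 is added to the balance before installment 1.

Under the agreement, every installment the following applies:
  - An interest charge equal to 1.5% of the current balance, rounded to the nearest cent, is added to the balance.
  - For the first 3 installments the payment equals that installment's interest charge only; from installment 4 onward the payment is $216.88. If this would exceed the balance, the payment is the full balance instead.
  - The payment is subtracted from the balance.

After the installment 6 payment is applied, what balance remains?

Installment 1: $679.76 +$10.20 interest = $689.96; pay $10.20 → $679.76
Installment 2: $679.76 +$10.20 interest = $689.96; pay $10.20 → $679.76
Installment 3: $679.76 +$10.20 interest = $689.96; pay $10.20 → $679.76
Installment 4: $679.76 +$10.20 interest = $689.96; pay $216.88 → $473.08
Installment 5: $473.08 +$7.10 interest = $480.18; pay $216.88 → $263.30
Installment 6: $263.30 +$3.95 interest = $267.25; pay $216.88 → $50.37

$50.37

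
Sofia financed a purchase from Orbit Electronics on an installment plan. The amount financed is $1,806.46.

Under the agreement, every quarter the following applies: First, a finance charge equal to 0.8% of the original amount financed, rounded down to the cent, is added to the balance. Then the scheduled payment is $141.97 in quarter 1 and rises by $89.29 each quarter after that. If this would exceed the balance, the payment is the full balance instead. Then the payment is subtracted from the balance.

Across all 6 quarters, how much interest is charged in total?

$86.70

Quarter 1: $1,806.46 +$14.45 interest = $1,820.91; pay $141.97 → $1,678.94
Quarter 2: $1,678.94 +$14.45 interest = $1,693.39; pay $231.26 → $1,462.13
Quarter 3: $1,462.13 +$14.45 interest = $1,476.58; pay $320.55 → $1,156.03
Quarter 4: $1,156.03 +$14.45 interest = $1,170.48; pay $409.84 → $760.64
Quarter 5: $760.64 +$14.45 interest = $775.09; pay $499.13 → $275.96
Quarter 6: $275.96 +$14.45 interest = $290.41; pay $290.41 → $0.00
Total interest: $14.45 + $14.45 + $14.45 + $14.45 + $14.45 + $14.45 = $86.70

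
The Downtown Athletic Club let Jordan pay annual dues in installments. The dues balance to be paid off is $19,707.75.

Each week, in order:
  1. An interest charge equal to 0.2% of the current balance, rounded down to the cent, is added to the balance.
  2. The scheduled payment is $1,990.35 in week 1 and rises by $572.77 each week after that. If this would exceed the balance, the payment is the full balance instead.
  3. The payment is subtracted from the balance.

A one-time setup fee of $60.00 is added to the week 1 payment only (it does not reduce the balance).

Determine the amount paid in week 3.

# | Opening | Interest | Payment | Fee | End bal
1 | $19,707.75 | $39.41 | $1,990.35 | $60.00 | $17,756.81
2 | $17,756.81 | $35.51 | $2,563.12 | — | $15,229.20
3 | $15,229.20 | $30.45 | $3,135.89 | — | $12,123.76

$3,135.89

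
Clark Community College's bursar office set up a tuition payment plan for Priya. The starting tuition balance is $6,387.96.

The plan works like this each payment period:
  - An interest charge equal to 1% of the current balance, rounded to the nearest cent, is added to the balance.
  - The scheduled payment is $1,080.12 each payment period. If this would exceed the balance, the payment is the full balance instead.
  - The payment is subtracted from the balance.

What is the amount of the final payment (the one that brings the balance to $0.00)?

Payment period 1: opening $6,387.96; interest $63.88 → $6,451.84; payment $1,080.12; balance $5,371.72
Payment period 2: opening $5,371.72; interest $53.72 → $5,425.44; payment $1,080.12; balance $4,345.32
Payment period 3: opening $4,345.32; interest $43.45 → $4,388.77; payment $1,080.12; balance $3,308.65
Payment period 4: opening $3,308.65; interest $33.09 → $3,341.74; payment $1,080.12; balance $2,261.62
Payment period 5: opening $2,261.62; interest $22.62 → $2,284.24; payment $1,080.12; balance $1,204.12
Payment period 6: opening $1,204.12; interest $12.04 → $1,216.16; payment $1,080.12; balance $136.04
Payment period 7: opening $136.04; interest $1.36 → $137.40; payment $137.40; balance $0.00

$137.40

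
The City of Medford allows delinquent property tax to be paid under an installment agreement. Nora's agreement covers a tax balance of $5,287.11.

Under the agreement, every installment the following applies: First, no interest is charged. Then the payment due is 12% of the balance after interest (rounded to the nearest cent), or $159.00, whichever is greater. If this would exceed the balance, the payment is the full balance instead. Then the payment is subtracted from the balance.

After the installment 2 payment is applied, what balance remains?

$4,094.34

# | Opening | Payment | End bal
1 | $5,287.11 | $634.45 | $4,652.66
2 | $4,652.66 | $558.32 | $4,094.34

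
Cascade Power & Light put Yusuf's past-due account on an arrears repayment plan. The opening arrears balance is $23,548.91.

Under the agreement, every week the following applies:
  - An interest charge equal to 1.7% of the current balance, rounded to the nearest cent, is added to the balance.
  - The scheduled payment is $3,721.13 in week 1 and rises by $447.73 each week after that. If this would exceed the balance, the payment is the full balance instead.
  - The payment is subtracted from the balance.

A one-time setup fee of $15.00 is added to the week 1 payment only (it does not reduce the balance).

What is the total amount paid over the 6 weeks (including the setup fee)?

Week 1: $23,548.91 +$400.33 interest = $23,949.24; pay $3,721.13 (+ $15.00 fee) → $20,228.11
Week 2: $20,228.11 +$343.88 interest = $20,571.99; pay $4,168.86 → $16,403.13
Week 3: $16,403.13 +$278.85 interest = $16,681.98; pay $4,616.59 → $12,065.39
Week 4: $12,065.39 +$205.11 interest = $12,270.50; pay $5,064.32 → $7,206.18
Week 5: $7,206.18 +$122.51 interest = $7,328.69; pay $5,512.05 → $1,816.64
Week 6: $1,816.64 +$30.88 interest = $1,847.52; pay $1,847.52 → $0.00
Total paid: $24,945.47

$24,945.47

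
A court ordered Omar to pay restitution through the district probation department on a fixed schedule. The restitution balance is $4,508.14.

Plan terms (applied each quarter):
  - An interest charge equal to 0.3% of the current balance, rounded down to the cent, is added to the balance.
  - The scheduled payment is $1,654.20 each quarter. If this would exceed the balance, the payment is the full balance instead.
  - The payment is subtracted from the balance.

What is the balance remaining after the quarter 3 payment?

$0.00

Quarter 1: $4,508.14 +$13.52 interest = $4,521.66; pay $1,654.20 → $2,867.46
Quarter 2: $2,867.46 +$8.60 interest = $2,876.06; pay $1,654.20 → $1,221.86
Quarter 3: $1,221.86 +$3.66 interest = $1,225.52; pay $1,225.52 → $0.00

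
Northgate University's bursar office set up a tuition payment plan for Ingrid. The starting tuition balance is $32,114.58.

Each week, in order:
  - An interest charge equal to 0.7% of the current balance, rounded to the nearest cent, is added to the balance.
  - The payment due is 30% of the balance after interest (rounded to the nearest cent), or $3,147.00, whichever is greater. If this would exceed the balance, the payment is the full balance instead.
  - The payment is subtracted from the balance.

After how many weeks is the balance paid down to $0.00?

7

Week 1: $32,114.58 +$224.80 interest = $32,339.38; pay $9,701.81 → $22,637.57
Week 2: $22,637.57 +$158.46 interest = $22,796.03; pay $6,838.81 → $15,957.22
Week 3: $15,957.22 +$111.70 interest = $16,068.92; pay $4,820.68 → $11,248.24
Week 4: $11,248.24 +$78.74 interest = $11,326.98; pay $3,398.09 → $7,928.89
Week 5: $7,928.89 +$55.50 interest = $7,984.39; pay $3,147.00 → $4,837.39
Week 6: $4,837.39 +$33.86 interest = $4,871.25; pay $3,147.00 → $1,724.25
Week 7: $1,724.25 +$12.07 interest = $1,736.32; pay $1,736.32 → $0.00
Balance reaches $0.00 in week 7.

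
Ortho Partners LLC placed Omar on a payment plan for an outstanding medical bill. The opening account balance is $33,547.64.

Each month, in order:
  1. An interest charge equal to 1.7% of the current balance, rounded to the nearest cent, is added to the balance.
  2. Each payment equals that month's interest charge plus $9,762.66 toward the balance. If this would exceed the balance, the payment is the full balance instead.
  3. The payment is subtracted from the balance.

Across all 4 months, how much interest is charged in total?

$1,285.44

# | Opening | Interest | Payment | End bal
1 | $33,547.64 | $570.31 | $10,332.97 | $23,784.98
2 | $23,784.98 | $404.34 | $10,167.00 | $14,022.32
3 | $14,022.32 | $238.38 | $10,001.04 | $4,259.66
4 | $4,259.66 | $72.41 | $4,332.07 | $0.00
Total interest: $570.31 + $404.34 + $238.38 + $72.41 = $1,285.44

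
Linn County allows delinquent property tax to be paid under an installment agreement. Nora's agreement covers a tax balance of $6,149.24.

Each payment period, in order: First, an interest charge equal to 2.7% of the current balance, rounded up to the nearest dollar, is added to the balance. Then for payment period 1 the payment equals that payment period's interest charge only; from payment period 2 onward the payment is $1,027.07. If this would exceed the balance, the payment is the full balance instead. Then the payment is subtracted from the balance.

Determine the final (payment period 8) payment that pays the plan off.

Payment period 1: $6,149.24 +$167.00 interest = $6,316.24; pay $167.00 → $6,149.24
Payment period 2: $6,149.24 +$167.00 interest = $6,316.24; pay $1,027.07 → $5,289.17
Payment period 3: $5,289.17 +$143.00 interest = $5,432.17; pay $1,027.07 → $4,405.10
Payment period 4: $4,405.10 +$119.00 interest = $4,524.10; pay $1,027.07 → $3,497.03
Payment period 5: $3,497.03 +$95.00 interest = $3,592.03; pay $1,027.07 → $2,564.96
Payment period 6: $2,564.96 +$70.00 interest = $2,634.96; pay $1,027.07 → $1,607.89
Payment period 7: $1,607.89 +$44.00 interest = $1,651.89; pay $1,027.07 → $624.82
Payment period 8: $624.82 +$17.00 interest = $641.82; pay $641.82 → $0.00

$641.82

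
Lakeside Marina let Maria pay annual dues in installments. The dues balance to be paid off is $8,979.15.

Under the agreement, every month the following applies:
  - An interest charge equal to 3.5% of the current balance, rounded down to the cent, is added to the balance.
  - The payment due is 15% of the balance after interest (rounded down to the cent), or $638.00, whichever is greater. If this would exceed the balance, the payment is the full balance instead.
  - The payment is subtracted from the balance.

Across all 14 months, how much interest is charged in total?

# | Opening | Interest | Payment | End bal
1 | $8,979.15 | $314.27 | $1,394.01 | $7,899.41
2 | $7,899.41 | $276.47 | $1,226.38 | $6,949.50
3 | $6,949.50 | $243.23 | $1,078.90 | $6,113.83
4 | $6,113.83 | $213.98 | $949.17 | $5,378.64
5 | $5,378.64 | $188.25 | $835.03 | $4,731.86
6 | $4,731.86 | $165.61 | $734.62 | $4,162.85
7 | $4,162.85 | $145.69 | $646.28 | $3,662.26
8 | $3,662.26 | $128.17 | $638.00 | $3,152.43
9 | $3,152.43 | $110.33 | $638.00 | $2,624.76
10 | $2,624.76 | $91.86 | $638.00 | $2,078.62
11 | $2,078.62 | $72.75 | $638.00 | $1,513.37
12 | $1,513.37 | $52.96 | $638.00 | $928.33
13 | $928.33 | $32.49 | $638.00 | $322.82
14 | $322.82 | $11.29 | $334.11 | $0.00
Total interest: $314.27 + $276.47 + $243.23 + $213.98 + $188.25 + $165.61 + $145.69 + $128.17 + $110.33 + $91.86 + $72.75 + $52.96 + $32.49 + $11.29 = $2,047.35

$2,047.35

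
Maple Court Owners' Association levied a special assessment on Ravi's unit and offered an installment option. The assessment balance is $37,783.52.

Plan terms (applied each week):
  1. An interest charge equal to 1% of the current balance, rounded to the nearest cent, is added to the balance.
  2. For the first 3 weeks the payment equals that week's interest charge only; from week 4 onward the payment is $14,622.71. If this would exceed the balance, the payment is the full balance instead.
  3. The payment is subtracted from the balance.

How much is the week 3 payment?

# | Opening | Interest | Payment | End bal
1 | $37,783.52 | $377.84 | $377.84 | $37,783.52
2 | $37,783.52 | $377.84 | $377.84 | $37,783.52
3 | $37,783.52 | $377.84 | $377.84 | $37,783.52

$377.84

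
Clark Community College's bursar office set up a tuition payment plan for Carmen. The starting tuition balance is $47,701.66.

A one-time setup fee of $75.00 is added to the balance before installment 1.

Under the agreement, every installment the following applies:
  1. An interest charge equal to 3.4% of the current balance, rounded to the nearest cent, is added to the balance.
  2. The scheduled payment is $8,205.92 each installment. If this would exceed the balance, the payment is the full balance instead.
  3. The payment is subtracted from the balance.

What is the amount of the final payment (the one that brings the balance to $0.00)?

Installment 1: $47,776.66 +$1,624.41 interest = $49,401.07; pay $8,205.92 → $41,195.15
Installment 2: $41,195.15 +$1,400.64 interest = $42,595.79; pay $8,205.92 → $34,389.87
Installment 3: $34,389.87 +$1,169.26 interest = $35,559.13; pay $8,205.92 → $27,353.21
Installment 4: $27,353.21 +$930.01 interest = $28,283.22; pay $8,205.92 → $20,077.30
Installment 5: $20,077.30 +$682.63 interest = $20,759.93; pay $8,205.92 → $12,554.01
Installment 6: $12,554.01 +$426.84 interest = $12,980.85; pay $8,205.92 → $4,774.93
Installment 7: $4,774.93 +$162.35 interest = $4,937.28; pay $4,937.28 → $0.00

$4,937.28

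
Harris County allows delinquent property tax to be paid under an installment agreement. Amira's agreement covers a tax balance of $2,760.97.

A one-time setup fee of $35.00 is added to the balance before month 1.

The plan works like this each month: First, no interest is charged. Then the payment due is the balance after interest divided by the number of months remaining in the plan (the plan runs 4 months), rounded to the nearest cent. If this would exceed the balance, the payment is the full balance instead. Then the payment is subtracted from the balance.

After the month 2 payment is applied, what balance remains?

Month 1: opening $2,795.97; payment $698.99; balance $2,096.98
Month 2: opening $2,096.98; payment $698.99; balance $1,397.99

$1,397.99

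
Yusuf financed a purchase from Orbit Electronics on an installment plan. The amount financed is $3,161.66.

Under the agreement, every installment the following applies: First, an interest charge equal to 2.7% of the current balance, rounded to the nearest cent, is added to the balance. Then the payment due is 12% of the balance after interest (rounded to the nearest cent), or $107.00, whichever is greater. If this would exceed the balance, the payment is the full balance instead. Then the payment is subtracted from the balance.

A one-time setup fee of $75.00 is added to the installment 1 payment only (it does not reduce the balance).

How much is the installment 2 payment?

Installment 1: $3,161.66 +$85.36 interest = $3,247.02; pay $389.64 (+ $75.00 fee) → $2,857.38
Installment 2: $2,857.38 +$77.15 interest = $2,934.53; pay $352.14 → $2,582.39

$352.14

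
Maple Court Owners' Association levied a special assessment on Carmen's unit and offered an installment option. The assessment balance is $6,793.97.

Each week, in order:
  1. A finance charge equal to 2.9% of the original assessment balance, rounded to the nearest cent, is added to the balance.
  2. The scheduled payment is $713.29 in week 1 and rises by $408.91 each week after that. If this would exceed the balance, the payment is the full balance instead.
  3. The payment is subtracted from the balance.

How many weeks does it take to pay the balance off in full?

6

# | Opening | Interest | Payment | End bal
1 | $6,793.97 | $197.03 | $713.29 | $6,277.71
2 | $6,277.71 | $197.03 | $1,122.20 | $5,352.54
3 | $5,352.54 | $197.03 | $1,531.11 | $4,018.46
4 | $4,018.46 | $197.03 | $1,940.02 | $2,275.47
5 | $2,275.47 | $197.03 | $2,348.93 | $123.57
6 | $123.57 | $197.03 | $320.60 | $0.00
Balance reaches $0.00 in week 6.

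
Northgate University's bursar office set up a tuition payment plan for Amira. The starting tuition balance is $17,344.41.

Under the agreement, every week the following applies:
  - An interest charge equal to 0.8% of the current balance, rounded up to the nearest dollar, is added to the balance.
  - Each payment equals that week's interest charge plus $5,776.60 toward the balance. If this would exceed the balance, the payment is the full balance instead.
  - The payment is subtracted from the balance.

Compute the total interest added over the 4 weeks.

Week 1: $17,344.41 +$139.00 interest = $17,483.41; pay $5,915.60 → $11,567.81
Week 2: $11,567.81 +$93.00 interest = $11,660.81; pay $5,869.60 → $5,791.21
Week 3: $5,791.21 +$47.00 interest = $5,838.21; pay $5,823.60 → $14.61
Week 4: $14.61 +$1.00 interest = $15.61; pay $15.61 → $0.00
Total interest: $139.00 + $93.00 + $47.00 + $1.00 = $280.00

$280.00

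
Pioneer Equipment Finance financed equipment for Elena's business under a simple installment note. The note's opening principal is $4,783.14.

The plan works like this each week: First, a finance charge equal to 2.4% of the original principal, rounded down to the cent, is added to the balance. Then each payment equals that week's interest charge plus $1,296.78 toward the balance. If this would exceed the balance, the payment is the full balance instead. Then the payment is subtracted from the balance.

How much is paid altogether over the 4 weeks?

$5,242.30

# | Opening | Interest | Payment | End bal
1 | $4,783.14 | $114.79 | $1,411.57 | $3,486.36
2 | $3,486.36 | $114.79 | $1,411.57 | $2,189.58
3 | $2,189.58 | $114.79 | $1,411.57 | $892.80
4 | $892.80 | $114.79 | $1,007.59 | $0.00
Total paid: $5,242.30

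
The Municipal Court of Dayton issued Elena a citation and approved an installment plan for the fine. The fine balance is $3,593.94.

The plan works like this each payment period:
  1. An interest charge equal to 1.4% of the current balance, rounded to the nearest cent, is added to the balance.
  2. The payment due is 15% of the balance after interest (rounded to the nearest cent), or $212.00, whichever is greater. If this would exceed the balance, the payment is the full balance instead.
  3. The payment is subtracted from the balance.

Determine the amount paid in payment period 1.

Payment period 1: $3,593.94 +$50.32 interest = $3,644.26; pay $546.64 → $3,097.62

$546.64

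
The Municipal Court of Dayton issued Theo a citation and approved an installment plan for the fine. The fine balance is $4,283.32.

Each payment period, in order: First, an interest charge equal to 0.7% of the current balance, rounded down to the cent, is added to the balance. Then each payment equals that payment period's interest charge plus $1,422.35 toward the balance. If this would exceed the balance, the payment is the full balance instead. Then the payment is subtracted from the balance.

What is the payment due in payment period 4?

$16.38

Payment period 1: $4,283.32 +$29.98 interest = $4,313.30; pay $1,452.33 → $2,860.97
Payment period 2: $2,860.97 +$20.02 interest = $2,880.99; pay $1,442.37 → $1,438.62
Payment period 3: $1,438.62 +$10.07 interest = $1,448.69; pay $1,432.42 → $16.27
Payment period 4: $16.27 +$0.11 interest = $16.38; pay $16.38 → $0.00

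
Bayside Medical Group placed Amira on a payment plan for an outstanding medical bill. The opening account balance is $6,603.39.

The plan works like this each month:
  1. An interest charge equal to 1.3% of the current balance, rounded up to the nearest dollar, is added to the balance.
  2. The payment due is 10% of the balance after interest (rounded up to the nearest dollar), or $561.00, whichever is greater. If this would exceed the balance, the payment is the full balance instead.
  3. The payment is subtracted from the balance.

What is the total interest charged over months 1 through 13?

# | Opening | Interest | Payment | End bal
1 | $6,603.39 | $86.00 | $669.00 | $6,020.39
2 | $6,020.39 | $79.00 | $610.00 | $5,489.39
3 | $5,489.39 | $72.00 | $561.00 | $5,000.39
4 | $5,000.39 | $66.00 | $561.00 | $4,505.39
5 | $4,505.39 | $59.00 | $561.00 | $4,003.39
6 | $4,003.39 | $53.00 | $561.00 | $3,495.39
7 | $3,495.39 | $46.00 | $561.00 | $2,980.39
8 | $2,980.39 | $39.00 | $561.00 | $2,458.39
9 | $2,458.39 | $32.00 | $561.00 | $1,929.39
10 | $1,929.39 | $26.00 | $561.00 | $1,394.39
11 | $1,394.39 | $19.00 | $561.00 | $852.39
12 | $852.39 | $12.00 | $561.00 | $303.39
13 | $303.39 | $4.00 | $307.39 | $0.00
Total interest: $86.00 + $79.00 + $72.00 + $66.00 + $59.00 + $53.00 + $46.00 + $39.00 + $32.00 + $26.00 + $19.00 + $12.00 + $4.00 = $593.00

$593.00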